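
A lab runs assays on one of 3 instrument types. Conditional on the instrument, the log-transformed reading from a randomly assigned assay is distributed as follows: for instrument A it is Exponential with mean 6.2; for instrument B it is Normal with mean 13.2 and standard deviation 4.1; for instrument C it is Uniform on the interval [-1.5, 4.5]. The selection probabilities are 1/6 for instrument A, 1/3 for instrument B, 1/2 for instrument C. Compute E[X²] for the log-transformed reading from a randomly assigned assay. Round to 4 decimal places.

79.1217

For each component E[X²] = Var + (mean)², giving A: 76.88; B: 191.05; C: 5.25.
Overall E[X²] = 0.166667·76.88 + 0.333333·191.05 + 0.5·5.25 = 79.1217.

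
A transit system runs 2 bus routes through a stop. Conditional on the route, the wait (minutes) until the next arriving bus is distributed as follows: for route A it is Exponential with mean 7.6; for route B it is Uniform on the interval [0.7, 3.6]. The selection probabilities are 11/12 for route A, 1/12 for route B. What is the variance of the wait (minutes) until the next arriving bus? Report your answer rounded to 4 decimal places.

Per component, A: μ=7.6, E[X²]=115.52; B: μ=2.15, E[X²]=5.32333.
E[X] = 0.916667·7.6 + 0.0833333·2.15 = 7.14583.
E[X²] = 0.916667·115.52 + 0.0833333·5.32333 = 106.337.
Var(X) = E[X²] − (E[X])² = 106.337 − 51.0629 = 55.274.

55.2740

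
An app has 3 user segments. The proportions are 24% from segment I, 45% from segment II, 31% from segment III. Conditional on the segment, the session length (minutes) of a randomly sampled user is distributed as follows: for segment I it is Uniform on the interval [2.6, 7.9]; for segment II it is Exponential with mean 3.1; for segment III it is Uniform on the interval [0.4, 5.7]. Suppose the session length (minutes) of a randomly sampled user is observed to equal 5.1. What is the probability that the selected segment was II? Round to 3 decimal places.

Likelihoods f(5.1 | ·): I: 0.188679; II: 0.0622521; III: 0.188679.
Posterior ∝ prior × likelihood. Numerator for II: 0.45·0.0622521 = 0.0280134.
Normalizing constant: 0.24·0.188679 + 0.45·0.0622521 + 0.31·0.188679 = 0.131787.
P(II | observation) = 0.0280134 / 0.131787 = 0.212566.

0.213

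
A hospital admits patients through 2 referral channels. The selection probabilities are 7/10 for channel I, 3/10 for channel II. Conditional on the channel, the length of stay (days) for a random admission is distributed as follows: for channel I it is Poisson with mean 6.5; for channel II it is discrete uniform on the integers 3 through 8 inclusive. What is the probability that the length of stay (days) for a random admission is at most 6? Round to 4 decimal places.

Conditional on each channel, P(X ≤ 6): I: 0.526524; II: 0.666667.
By total probability, P(X ≤ 6) = 0.7·0.526524 + 0.3·0.666667 = 0.568567.

0.5686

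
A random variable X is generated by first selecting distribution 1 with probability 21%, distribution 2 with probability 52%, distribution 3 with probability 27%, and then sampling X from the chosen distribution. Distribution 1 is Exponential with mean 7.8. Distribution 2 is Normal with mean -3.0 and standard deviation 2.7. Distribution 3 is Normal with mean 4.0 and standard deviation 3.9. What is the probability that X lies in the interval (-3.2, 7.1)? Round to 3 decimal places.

0.604

Conditional on each component, P(-3.2 < X < 7.1): 1: 0.597579; 2: 0.529433; 3: 0.754221.
By total probability, P(-3.2 < X < 7.1) = 0.21·0.597579 + 0.52·0.529433 + 0.27·0.754221 = 0.604436.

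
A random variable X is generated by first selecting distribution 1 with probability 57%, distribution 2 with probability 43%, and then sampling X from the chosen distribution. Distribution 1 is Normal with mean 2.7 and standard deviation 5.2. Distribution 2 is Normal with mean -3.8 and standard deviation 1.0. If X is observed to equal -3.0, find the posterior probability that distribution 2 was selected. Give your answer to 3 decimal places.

0.839

Likelihoods f(-3.0 | ·): 1: 0.042072; 2: 0.289692.
Posterior ∝ prior × likelihood. Numerator for 2: 0.43·0.289692 = 0.124567.
Normalizing constant: 0.57·0.042072 + 0.43·0.289692 = 0.148548.
P(2 | observation) = 0.124567 / 0.148548 = 0.838564.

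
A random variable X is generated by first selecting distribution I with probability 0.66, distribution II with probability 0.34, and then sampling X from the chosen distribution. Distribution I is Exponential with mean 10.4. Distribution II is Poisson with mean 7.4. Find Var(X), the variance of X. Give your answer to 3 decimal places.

Per component, I: μ=10.4, E[X²]=216.32; II: μ=7.4, E[X²]=62.16.
E[X] = 0.66·10.4 + 0.34·7.4 = 9.38.
E[X²] = 0.66·216.32 + 0.34·62.16 = 163.906.
Var(X) = E[X²] − (E[X])² = 163.906 − 87.9844 = 75.9212.

75.921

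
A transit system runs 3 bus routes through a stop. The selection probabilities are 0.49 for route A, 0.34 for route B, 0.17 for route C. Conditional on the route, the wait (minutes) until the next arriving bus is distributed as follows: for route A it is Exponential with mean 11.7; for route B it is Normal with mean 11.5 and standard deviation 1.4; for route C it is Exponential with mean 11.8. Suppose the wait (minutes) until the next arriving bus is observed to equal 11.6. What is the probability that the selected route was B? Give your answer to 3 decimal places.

Likelihoods f(11.6 | ·): A: 0.0317126; B: 0.284233; C: 0.0317091.
Posterior ∝ prior × likelihood. Numerator for B: 0.34·0.284233 = 0.0966391.
Normalizing constant: 0.49·0.0317126 + 0.34·0.284233 + 0.17·0.0317091 = 0.117569.
P(B | observation) = 0.0966391 / 0.117569 = 0.821979.

0.822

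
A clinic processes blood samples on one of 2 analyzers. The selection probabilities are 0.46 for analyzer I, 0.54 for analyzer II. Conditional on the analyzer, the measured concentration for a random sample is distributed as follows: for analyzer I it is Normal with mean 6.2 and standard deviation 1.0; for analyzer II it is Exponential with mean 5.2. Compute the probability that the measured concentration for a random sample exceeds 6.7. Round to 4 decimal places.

0.2908

Conditional on each analyzer, P(X > 6.7): I: 0.308538; II: 0.275695.
By total probability, P(X > 6.7) = 0.46·0.308538 + 0.54·0.275695 = 0.290802.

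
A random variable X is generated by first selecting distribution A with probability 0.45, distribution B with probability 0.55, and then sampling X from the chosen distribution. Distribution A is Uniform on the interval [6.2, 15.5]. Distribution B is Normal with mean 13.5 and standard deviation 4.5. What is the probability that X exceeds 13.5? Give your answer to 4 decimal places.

0.3718

Conditional on each component, P(X > 13.5): A: 0.215054; B: 0.5.
By total probability, P(X > 13.5) = 0.45·0.215054 + 0.55·0.5 = 0.371774.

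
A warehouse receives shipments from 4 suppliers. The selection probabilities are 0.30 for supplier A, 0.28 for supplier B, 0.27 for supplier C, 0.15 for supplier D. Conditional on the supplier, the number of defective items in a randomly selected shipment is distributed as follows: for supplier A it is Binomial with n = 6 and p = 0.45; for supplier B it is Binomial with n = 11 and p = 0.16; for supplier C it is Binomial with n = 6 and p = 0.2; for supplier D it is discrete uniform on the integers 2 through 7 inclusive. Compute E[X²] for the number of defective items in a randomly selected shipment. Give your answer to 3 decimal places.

For each component E[X²] = Var + (mean)², giving A: 8.775; B: 4.576; C: 2.4; D: 23.1667.
Overall E[X²] = 0.3·8.775 + 0.28·4.576 + 0.27·2.4 + 0.15·23.1667 = 8.03678.

8.037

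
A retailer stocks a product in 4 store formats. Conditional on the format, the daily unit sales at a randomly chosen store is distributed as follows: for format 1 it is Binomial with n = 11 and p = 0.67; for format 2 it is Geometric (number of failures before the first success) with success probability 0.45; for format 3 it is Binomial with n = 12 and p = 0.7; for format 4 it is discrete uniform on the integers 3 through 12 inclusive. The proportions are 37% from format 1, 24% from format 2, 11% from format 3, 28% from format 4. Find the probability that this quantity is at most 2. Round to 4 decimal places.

0.2006

Conditional on each format, P(X ≤ 2): 1: 0.00126381; 2: 0.833625; 3: 0.000206376; 4: 0.
By total probability, P(X ≤ 2) = 0.37·0.00126381 + 0.24·0.833625 + 0.11·0.000206376 + 0.28·0 = 0.20056.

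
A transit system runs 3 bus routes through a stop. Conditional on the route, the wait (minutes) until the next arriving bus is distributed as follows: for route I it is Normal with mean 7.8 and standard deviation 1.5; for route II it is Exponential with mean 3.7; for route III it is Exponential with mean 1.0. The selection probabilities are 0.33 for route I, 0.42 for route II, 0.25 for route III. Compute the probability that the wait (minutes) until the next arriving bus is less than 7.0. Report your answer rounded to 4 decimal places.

0.7044

Conditional on each route, P(X < 7.0): I: 0.296901; II: 0.849214; III: 0.999088.
By total probability, P(X < 7.0) = 0.33·0.296901 + 0.42·0.849214 + 0.25·0.999088 = 0.704419.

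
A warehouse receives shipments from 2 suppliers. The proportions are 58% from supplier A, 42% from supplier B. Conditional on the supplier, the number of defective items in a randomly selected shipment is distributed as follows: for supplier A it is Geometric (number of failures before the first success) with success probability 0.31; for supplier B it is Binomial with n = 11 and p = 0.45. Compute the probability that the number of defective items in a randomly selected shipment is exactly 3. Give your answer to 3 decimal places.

Conditional on each supplier, P(X = 3): A: 0.101838; B: 0.125899.
By total probability, P(X = 3) = 0.58·0.101838 + 0.42·0.125899 = 0.111944.

0.112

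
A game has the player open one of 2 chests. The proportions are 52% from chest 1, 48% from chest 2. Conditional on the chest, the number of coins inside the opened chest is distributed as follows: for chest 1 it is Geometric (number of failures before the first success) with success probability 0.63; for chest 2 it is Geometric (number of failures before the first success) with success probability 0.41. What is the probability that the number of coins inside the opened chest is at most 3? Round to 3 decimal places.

Conditional on each chest, P(X ≤ 3): 1: 0.981258; 2: 0.878826.
By total probability, P(X ≤ 3) = 0.52·0.981258 + 0.48·0.878826 = 0.932091.

0.932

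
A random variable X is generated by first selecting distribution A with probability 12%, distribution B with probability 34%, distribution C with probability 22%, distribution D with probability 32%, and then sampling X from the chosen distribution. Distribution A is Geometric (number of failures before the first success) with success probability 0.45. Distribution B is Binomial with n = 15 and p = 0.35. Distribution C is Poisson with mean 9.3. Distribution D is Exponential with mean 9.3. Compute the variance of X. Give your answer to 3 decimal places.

39.111

Per component, A: μ=1.22222, E[X²]=4.20988; B: μ=5.25, E[X²]=30.975; C: μ=9.3, E[X²]=95.79; D: μ=9.3, E[X²]=172.98.
E[X] = 0.12·1.22222 + 0.34·5.25 + 0.22·9.3 + 0.32·9.3 = 6.95367.
E[X²] = 0.12·4.20988 + 0.34·30.975 + 0.22·95.79 + 0.32·172.98 = 87.4641.
Var(X) = E[X²] − (E[X])² = 87.4641 − 48.3535 = 39.1106.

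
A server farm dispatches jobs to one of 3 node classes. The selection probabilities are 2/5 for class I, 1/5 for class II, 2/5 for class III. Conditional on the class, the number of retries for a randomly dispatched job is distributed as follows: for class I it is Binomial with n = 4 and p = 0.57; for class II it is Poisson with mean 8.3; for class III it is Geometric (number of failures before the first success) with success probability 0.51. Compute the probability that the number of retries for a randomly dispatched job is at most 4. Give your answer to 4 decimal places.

0.8054

Conditional on each class, P(X ≤ 4): I: 1; II: 0.0836969; III: 0.971752.
By total probability, P(X ≤ 4) = 0.4·1 + 0.2·0.0836969 + 0.4·0.971752 = 0.80544.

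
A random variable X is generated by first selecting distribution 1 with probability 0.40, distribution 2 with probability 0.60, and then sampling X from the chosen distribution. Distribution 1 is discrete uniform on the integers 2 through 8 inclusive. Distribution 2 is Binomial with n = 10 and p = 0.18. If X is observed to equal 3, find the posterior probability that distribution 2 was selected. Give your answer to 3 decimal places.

0.647

Likelihoods P(X=3 | ·): 1: 0.142857; 2: 0.17446.
Posterior ∝ prior × likelihood. Numerator for 2: 0.6·0.17446 = 0.104676.
Normalizing constant: 0.4·0.142857 + 0.6·0.17446 = 0.161819.
P(2 | observation) = 0.104676 / 0.161819 = 0.646871.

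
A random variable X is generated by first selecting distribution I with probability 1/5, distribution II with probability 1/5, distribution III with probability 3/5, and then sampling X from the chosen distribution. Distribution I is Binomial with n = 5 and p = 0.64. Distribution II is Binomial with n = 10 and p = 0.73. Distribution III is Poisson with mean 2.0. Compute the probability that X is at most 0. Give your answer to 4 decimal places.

0.0824

Conditional on each component, P(X ≤ 0): I: 0.00604662; II: 2.05891e-06; III: 0.135335.
By total probability, P(X ≤ 0) = 0.2·0.00604662 + 0.2·2.05891e-06 + 0.6·0.135335 = 0.0824109.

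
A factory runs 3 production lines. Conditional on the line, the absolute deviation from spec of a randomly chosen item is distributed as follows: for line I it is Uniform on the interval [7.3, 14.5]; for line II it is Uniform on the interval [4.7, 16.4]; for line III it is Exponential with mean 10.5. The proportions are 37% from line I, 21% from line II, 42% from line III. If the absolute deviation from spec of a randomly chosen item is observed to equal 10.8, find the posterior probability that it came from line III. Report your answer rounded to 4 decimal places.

Likelihoods f(10.8 | ·): I: 0.138889; II: 0.0854701; III: 0.0340493.
Posterior ∝ prior × likelihood. Numerator for III: 0.42·0.0340493 = 0.0143007.
Normalizing constant: 0.37·0.138889 + 0.21·0.0854701 + 0.42·0.0340493 = 0.0836383.
P(III | observation) = 0.0143007 / 0.0836383 = 0.170983.

0.1710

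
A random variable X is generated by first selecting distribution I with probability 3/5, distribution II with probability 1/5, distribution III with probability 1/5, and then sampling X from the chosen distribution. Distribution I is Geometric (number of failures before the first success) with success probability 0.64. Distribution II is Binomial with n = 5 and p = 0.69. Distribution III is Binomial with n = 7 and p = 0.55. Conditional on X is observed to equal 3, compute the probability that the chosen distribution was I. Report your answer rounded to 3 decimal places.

Likelihoods P(X=3 | ·): I: 0.0298598; II: 0.315697; III: 0.238785.
Posterior ∝ prior × likelihood. Numerator for I: 0.6·0.0298598 = 0.0179159.
Normalizing constant: 0.6·0.0298598 + 0.2·0.315697 + 0.2·0.238785 = 0.128812.
P(I | observation) = 0.0179159 / 0.128812 = 0.139085.

0.139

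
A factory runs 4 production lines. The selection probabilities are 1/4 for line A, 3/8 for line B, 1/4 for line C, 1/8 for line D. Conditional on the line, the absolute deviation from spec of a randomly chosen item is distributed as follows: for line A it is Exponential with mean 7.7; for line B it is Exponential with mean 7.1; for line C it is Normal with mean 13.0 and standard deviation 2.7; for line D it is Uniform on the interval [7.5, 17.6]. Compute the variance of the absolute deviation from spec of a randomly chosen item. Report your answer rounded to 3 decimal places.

43.798

Per component, A: μ=7.7, E[X²]=118.58; B: μ=7.1, E[X²]=100.82; C: μ=13, E[X²]=176.29; D: μ=12.55, E[X²]=166.003.
E[X] = 0.25·7.7 + 0.375·7.1 + 0.25·13 + 0.125·12.55 = 9.40625.
E[X²] = 0.25·118.58 + 0.375·100.82 + 0.25·176.29 + 0.125·166.003 = 132.275.
Var(X) = E[X²] − (E[X])² = 132.275 − 88.4775 = 43.7979.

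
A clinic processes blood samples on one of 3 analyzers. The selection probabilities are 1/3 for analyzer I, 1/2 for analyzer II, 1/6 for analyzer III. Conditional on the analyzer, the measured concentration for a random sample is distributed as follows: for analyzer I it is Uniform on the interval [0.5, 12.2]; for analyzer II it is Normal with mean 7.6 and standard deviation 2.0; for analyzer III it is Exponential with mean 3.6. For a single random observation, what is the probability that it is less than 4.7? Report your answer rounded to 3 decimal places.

0.278

Conditional on each analyzer, P(X < 4.7): I: 0.358974; II: 0.0735293; III: 0.728978.
By total probability, P(X < 4.7) = 0.333333·0.358974 + 0.5·0.0735293 + 0.166667·0.728978 = 0.277919.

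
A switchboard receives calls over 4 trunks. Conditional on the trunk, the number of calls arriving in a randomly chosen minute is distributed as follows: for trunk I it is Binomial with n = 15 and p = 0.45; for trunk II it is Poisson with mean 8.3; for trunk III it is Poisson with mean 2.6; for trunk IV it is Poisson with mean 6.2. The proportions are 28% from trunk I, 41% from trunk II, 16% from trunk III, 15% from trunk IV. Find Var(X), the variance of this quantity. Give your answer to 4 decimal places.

Per component, I: μ=6.75, E[X²]=49.275; II: μ=8.3, E[X²]=77.19; III: μ=2.6, E[X²]=9.36; IV: μ=6.2, E[X²]=44.64.
E[X] = 0.28·6.75 + 0.41·8.3 + 0.16·2.6 + 0.15·6.2 = 6.639.
E[X²] = 0.28·49.275 + 0.41·77.19 + 0.16·9.36 + 0.15·44.64 = 53.6385.
Var(X) = E[X²] − (E[X])² = 53.6385 − 44.0763 = 9.56218.

9.5622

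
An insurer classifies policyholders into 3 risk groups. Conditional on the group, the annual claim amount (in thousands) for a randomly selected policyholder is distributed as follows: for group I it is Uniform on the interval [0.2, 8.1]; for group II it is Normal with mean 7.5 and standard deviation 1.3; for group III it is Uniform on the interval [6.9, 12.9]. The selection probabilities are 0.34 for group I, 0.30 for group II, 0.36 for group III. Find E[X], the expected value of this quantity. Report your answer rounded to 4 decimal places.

Component means — I: 4.15; II: 7.5; III: 9.9.
E[X] = 0.34·4.15 + 0.3·7.5 + 0.36·9.9 = 7.225.

7.2250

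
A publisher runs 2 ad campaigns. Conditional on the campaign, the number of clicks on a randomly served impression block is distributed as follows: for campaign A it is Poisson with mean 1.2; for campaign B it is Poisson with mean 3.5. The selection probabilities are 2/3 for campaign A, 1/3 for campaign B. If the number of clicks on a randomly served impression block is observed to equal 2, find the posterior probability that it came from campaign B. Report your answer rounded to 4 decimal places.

Likelihoods P(X=2 | ·): A: 0.21686; B: 0.184959.
Posterior ∝ prior × likelihood. Numerator for B: 0.333333·0.184959 = 0.061653.
Normalizing constant: 0.666667·0.21686 + 0.333333·0.184959 = 0.206226.
P(B | observation) = 0.061653 / 0.206226 = 0.298958.

0.2990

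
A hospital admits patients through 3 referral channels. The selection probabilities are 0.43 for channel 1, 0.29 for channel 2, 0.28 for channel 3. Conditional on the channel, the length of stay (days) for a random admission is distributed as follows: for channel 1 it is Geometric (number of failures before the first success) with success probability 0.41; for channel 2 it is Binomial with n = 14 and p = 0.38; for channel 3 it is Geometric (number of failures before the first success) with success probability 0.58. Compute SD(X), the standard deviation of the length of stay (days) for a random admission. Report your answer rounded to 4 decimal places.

Per component, 1: μ=1.43902, E[X²]=5.58061; 2: μ=5.32, E[X²]=31.6008; 3: μ=0.724138, E[X²]=1.77289.
E[X] = 0.43·1.43902 + 0.29·5.32 + 0.28·0.724138 = 2.36434.
E[X²] = 0.43·5.58061 + 0.29·31.6008 + 0.28·1.77289 = 12.0603.
Var(X) = E[X²] − (E[X])² = 12.0603 − 5.5901 = 6.4702.
SD(X) = √6.4702 = 2.54366.

2.5437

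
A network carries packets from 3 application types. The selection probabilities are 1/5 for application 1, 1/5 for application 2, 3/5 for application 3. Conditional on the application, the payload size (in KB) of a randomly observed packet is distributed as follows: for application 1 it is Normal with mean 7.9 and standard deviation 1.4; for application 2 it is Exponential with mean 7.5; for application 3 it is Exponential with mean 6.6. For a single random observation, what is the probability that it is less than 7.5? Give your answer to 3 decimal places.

0.611

Conditional on each application, P(X < 7.5): 1: 0.387548; 2: 0.632121; 3: 0.679016.
By total probability, P(X < 7.5) = 0.2·0.387548 + 0.2·0.632121 + 0.6·0.679016 = 0.611343.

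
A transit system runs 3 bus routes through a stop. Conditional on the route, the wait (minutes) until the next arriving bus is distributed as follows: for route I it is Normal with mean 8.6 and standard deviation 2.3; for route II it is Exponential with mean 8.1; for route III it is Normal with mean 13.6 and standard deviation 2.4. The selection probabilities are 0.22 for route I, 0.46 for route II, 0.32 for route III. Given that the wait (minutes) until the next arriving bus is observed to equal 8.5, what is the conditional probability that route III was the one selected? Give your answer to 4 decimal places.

Likelihoods f(8.5 | ·): I: 0.173289; II: 0.0432289; III: 0.0173837.
Posterior ∝ prior × likelihood. Numerator for III: 0.32·0.0173837 = 0.0055628.
Normalizing constant: 0.22·0.173289 + 0.46·0.0432289 + 0.32·0.0173837 = 0.0635717.
P(III | observation) = 0.0055628 / 0.0635717 = 0.0875043.

0.0875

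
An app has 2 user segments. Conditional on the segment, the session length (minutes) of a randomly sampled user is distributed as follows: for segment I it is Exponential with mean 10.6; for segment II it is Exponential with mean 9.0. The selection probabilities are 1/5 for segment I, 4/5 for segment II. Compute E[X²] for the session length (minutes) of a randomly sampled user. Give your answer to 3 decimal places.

For each component E[X²] = Var + (mean)², giving I: 224.72; II: 162.
Overall E[X²] = 0.2·224.72 + 0.8·162 = 174.544.

174.544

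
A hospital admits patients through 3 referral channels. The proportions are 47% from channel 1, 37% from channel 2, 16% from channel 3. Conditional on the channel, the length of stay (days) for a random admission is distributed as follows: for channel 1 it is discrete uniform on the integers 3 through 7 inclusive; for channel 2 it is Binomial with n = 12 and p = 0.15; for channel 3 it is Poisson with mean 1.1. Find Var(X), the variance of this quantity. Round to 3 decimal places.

4.636

Per component, 1: μ=5, E[X²]=27; 2: μ=1.8, E[X²]=4.77; 3: μ=1.1, E[X²]=2.31.
E[X] = 0.47·5 + 0.37·1.8 + 0.16·1.1 = 3.192.
E[X²] = 0.47·27 + 0.37·4.77 + 0.16·2.31 = 14.8245.
Var(X) = E[X²] − (E[X])² = 14.8245 − 10.1889 = 4.63564.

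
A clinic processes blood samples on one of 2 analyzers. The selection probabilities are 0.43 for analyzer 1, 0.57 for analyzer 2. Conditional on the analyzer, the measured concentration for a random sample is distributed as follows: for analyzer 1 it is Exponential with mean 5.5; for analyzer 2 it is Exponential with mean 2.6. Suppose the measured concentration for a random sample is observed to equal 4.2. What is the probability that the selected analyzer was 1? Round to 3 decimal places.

Likelihoods f(4.2 | ·): 1: 0.0847216; 2: 0.076467.
Posterior ∝ prior × likelihood. Numerator for 1: 0.43·0.0847216 = 0.0364303.
Normalizing constant: 0.43·0.0847216 + 0.57·0.076467 = 0.0800165.
P(1 | observation) = 0.0364303 / 0.0800165 = 0.455285.

0.455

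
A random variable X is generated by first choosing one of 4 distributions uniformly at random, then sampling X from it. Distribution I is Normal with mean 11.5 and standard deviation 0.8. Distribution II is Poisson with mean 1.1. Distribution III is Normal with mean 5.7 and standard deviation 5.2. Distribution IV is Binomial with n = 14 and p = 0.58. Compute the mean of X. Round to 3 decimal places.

6.605

Component means — I: 11.5; II: 1.1; III: 5.7; IV: 8.12.
E[X] = 0.25·11.5 + 0.25·1.1 + 0.25·5.7 + 0.25·8.12 = 6.605.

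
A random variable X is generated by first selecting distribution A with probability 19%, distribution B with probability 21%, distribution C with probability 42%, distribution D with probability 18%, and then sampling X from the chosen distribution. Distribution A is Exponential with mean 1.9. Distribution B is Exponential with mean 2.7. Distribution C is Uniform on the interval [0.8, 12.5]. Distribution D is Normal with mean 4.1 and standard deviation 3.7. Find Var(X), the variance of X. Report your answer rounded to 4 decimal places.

Per component, A: μ=1.9, E[X²]=7.22; B: μ=2.7, E[X²]=14.58; C: μ=6.65, E[X²]=55.63; D: μ=4.1, E[X²]=30.5.
E[X] = 0.19·1.9 + 0.21·2.7 + 0.42·6.65 + 0.18·4.1 = 4.459.
E[X²] = 0.19·7.22 + 0.21·14.58 + 0.42·55.63 + 0.18·30.5 = 33.2882.
Var(X) = E[X²] − (E[X])² = 33.2882 − 19.8827 = 13.4055.

13.4055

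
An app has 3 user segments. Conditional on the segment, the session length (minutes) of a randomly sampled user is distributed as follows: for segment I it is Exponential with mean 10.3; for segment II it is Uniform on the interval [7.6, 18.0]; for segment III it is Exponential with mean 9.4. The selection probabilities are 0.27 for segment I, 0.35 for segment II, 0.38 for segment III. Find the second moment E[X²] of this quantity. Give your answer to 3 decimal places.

184.941

For each component E[X²] = Var + (mean)², giving I: 212.18; II: 172.853; III: 176.72.
Overall E[X²] = 0.27·212.18 + 0.35·172.853 + 0.38·176.72 = 184.941.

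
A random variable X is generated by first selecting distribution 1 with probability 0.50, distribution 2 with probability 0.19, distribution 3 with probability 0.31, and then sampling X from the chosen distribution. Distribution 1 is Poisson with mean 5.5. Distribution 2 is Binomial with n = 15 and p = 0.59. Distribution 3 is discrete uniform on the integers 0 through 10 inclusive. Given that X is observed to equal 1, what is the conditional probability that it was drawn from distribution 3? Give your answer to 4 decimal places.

Likelihoods P(X=1 | ·): 1: 0.0224772; 2: 3.35674e-05; 3: 0.0909091.
Posterior ∝ prior × likelihood. Numerator for 3: 0.31·0.0909091 = 0.0281818.
Normalizing constant: 0.5·0.0224772 + 0.19·3.35674e-05 + 0.31·0.0909091 = 0.0394268.
P(3 | observation) = 0.0281818 / 0.0394268 = 0.714788.

0.7148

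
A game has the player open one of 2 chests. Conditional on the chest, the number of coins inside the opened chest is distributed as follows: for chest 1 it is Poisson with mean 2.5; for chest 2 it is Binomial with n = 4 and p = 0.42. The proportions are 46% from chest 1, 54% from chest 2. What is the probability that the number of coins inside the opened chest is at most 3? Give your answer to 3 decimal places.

Conditional on each chest, P(X ≤ 3): 1: 0.757576; 2: 0.968883.
By total probability, P(X ≤ 3) = 0.46·0.757576 + 0.54·0.968883 = 0.871682.

0.872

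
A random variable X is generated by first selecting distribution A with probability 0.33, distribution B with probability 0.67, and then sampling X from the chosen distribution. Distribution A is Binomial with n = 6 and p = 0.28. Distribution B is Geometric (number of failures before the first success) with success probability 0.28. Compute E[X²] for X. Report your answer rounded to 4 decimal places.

11.9138

For each component E[X²] = Var + (mean)², giving A: 4.032; B: 15.7959.
Overall E[X²] = 0.33·4.032 + 0.67·15.7959 = 11.9138.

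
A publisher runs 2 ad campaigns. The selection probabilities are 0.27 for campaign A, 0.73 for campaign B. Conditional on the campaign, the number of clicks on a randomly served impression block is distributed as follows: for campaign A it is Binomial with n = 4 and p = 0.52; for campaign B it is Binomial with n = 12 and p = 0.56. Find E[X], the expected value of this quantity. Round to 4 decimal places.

Component means — A: 2.08; B: 6.72.
E[X] = 0.27·2.08 + 0.73·6.72 = 5.4672.

5.4672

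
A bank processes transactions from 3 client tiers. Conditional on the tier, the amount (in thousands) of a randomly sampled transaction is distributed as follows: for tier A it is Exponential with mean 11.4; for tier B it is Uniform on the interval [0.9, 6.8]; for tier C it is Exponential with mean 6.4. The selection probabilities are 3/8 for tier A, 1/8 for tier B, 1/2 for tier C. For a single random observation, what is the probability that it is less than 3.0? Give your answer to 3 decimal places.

0.318

Conditional on each tier, P(X < 3.0): A: 0.231379; B: 0.355932; C: 0.374216.
By total probability, P(X < 3.0) = 0.375·0.231379 + 0.125·0.355932 + 0.5·0.374216 = 0.318367.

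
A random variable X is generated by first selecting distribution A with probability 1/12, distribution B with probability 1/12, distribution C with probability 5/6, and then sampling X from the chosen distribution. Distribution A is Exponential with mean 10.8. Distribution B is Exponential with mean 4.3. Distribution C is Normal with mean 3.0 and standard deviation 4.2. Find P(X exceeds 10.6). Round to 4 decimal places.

Conditional on each component, P(X > 10.6): A: 0.374755; B: 0.084999; C: 0.0351848.
By total probability, P(X > 10.6) = 0.0833333·0.374755 + 0.0833333·0.084999 + 0.833333·0.0351848 = 0.0676336.

0.0676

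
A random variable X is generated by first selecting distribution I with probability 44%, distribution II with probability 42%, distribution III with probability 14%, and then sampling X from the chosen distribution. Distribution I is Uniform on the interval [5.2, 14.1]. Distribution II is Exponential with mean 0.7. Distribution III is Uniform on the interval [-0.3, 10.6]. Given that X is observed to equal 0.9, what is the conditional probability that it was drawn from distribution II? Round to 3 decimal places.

Likelihoods f(0.9 | ·): I: 0; II: 0.394933; III: 0.0917431.
Posterior ∝ prior × likelihood. Numerator for II: 0.42·0.394933 = 0.165872.
Normalizing constant: 0.44·0 + 0.42·0.394933 + 0.14·0.0917431 = 0.178716.
P(II | observation) = 0.165872 / 0.178716 = 0.928132.

0.928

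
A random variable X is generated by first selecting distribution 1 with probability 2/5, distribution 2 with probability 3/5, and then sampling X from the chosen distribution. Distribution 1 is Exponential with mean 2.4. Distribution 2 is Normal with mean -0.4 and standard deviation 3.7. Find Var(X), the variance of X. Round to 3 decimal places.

12.400

Per component, 1: μ=2.4, E[X²]=11.52; 2: μ=-0.4, E[X²]=13.85.
E[X] = 0.4·2.4 + 0.6·-0.4 = 0.72.
E[X²] = 0.4·11.52 + 0.6·13.85 = 12.918.
Var(X) = E[X²] − (E[X])² = 12.918 − 0.5184 = 12.3996.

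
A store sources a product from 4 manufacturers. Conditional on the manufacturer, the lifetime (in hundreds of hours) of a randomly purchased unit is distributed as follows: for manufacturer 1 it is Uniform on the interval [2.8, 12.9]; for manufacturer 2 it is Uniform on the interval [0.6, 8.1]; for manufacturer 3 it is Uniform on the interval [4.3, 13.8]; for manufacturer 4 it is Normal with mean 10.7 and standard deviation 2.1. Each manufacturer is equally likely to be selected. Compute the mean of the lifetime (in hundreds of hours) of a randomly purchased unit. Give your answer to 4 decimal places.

7.9875

Component means — 1: 7.85; 2: 4.35; 3: 9.05; 4: 10.7.
E[X] = 0.25·7.85 + 0.25·4.35 + 0.25·9.05 + 0.25·10.7 = 7.9875.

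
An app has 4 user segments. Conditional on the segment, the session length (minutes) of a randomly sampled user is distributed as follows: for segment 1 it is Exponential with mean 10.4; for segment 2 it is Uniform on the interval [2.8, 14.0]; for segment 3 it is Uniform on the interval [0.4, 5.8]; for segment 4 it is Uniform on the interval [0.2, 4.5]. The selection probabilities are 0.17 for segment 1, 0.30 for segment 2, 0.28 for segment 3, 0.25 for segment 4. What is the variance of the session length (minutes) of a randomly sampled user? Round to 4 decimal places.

Per component, 1: μ=10.4, E[X²]=216.32; 2: μ=8.4, E[X²]=81.0133; 3: μ=3.1, E[X²]=12.04; 4: μ=2.35, E[X²]=7.06333.
E[X] = 0.17·10.4 + 0.3·8.4 + 0.28·3.1 + 0.25·2.35 = 5.7435.
E[X²] = 0.17·216.32 + 0.3·81.0133 + 0.28·12.04 + 0.25·7.06333 = 66.2154.
Var(X) = E[X²] − (E[X])² = 66.2154 − 32.9878 = 33.2276.

33.2276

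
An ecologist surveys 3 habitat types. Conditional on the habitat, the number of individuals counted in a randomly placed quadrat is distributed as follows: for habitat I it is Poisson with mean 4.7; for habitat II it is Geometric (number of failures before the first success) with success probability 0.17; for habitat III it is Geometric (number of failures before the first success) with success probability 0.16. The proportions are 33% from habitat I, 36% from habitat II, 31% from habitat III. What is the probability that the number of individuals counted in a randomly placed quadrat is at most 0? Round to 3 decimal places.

0.114

Conditional on each habitat, P(X ≤ 0): I: 0.00909528; II: 0.17; III: 0.16.
By total probability, P(X ≤ 0) = 0.33·0.00909528 + 0.36·0.17 + 0.31·0.16 = 0.113801.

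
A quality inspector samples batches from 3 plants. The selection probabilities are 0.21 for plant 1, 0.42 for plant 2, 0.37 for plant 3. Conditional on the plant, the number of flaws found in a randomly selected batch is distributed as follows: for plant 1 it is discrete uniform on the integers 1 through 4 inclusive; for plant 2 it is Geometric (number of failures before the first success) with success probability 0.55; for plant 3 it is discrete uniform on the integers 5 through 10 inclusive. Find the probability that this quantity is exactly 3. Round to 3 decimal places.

0.074

Conditional on each plant, P(X = 3): 1: 0.25; 2: 0.0501187; 3: 0.
By total probability, P(X = 3) = 0.21·0.25 + 0.42·0.0501187 + 0.37·0 = 0.0735499.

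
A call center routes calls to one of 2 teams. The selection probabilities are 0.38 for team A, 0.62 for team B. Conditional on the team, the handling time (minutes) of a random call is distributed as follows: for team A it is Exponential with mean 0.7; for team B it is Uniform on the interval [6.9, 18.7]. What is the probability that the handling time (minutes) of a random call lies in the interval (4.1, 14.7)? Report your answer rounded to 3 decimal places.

0.411

Conditional on each team, P(4.1 < X < 14.7): A: 0.0028594; B: 0.661017.
By total probability, P(4.1 < X < 14.7) = 0.38·0.0028594 + 0.62·0.661017 = 0.410917.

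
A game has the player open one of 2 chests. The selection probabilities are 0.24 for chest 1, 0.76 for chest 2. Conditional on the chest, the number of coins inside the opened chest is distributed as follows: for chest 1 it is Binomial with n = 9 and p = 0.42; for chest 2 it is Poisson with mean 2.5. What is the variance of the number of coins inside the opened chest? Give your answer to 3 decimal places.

Per component, 1: μ=3.78, E[X²]=16.4808; 2: μ=2.5, E[X²]=8.75.
E[X] = 0.24·3.78 + 0.76·2.5 = 2.8072.
E[X²] = 0.24·16.4808 + 0.76·8.75 = 10.6054.
Var(X) = E[X²] − (E[X])² = 10.6054 − 7.88037 = 2.72502.

2.725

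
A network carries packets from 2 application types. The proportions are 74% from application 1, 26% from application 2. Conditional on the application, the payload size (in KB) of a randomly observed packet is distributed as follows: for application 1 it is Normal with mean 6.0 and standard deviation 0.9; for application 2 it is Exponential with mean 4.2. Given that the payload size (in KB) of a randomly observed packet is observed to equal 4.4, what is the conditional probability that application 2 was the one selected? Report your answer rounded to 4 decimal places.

Likelihoods f(4.4 | ·): 1: 0.0912799; 2: 0.0835171.
Posterior ∝ prior × likelihood. Numerator for 2: 0.26·0.0835171 = 0.0217145.
Normalizing constant: 0.74·0.0912799 + 0.26·0.0835171 = 0.0892616.
P(2 | observation) = 0.0217145 / 0.0892616 = 0.243268.

0.2433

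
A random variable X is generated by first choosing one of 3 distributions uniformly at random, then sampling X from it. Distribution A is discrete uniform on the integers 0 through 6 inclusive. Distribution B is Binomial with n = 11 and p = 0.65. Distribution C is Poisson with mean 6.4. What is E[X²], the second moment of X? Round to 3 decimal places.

For each component E[X²] = Var + (mean)², giving A: 13; B: 53.625; C: 47.36.
Overall E[X²] = 0.333333·13 + 0.333333·53.625 + 0.333333·47.36 = 37.995.

37.995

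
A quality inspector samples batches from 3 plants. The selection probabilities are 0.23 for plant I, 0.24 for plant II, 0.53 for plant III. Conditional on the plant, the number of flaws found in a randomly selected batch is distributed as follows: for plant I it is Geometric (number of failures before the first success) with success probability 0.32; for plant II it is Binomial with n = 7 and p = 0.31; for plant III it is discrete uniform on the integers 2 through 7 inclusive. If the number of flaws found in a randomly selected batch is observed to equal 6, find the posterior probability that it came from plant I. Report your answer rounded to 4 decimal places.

Likelihoods P(X=6 | ·): I: 0.0316376; II: 0.00428664; III: 0.166667.
Posterior ∝ prior × likelihood. Numerator for I: 0.23·0.0316376 = 0.00727665.
Normalizing constant: 0.23·0.0316376 + 0.24·0.00428664 + 0.53·0.166667 = 0.0966388.
P(I | observation) = 0.00727665 / 0.0966388 = 0.0752974.

0.0753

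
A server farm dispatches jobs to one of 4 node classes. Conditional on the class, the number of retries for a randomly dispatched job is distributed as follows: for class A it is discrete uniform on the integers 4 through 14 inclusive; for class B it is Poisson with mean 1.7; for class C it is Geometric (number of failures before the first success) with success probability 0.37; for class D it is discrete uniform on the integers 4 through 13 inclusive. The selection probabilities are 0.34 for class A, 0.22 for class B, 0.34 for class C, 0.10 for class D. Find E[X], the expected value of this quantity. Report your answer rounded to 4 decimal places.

Component means — A: 9; B: 1.7; C: 1.7027; D: 8.5.
E[X] = 0.34·9 + 0.22·1.7 + 0.34·1.7027 + 0.1·8.5 = 4.86292.

4.8629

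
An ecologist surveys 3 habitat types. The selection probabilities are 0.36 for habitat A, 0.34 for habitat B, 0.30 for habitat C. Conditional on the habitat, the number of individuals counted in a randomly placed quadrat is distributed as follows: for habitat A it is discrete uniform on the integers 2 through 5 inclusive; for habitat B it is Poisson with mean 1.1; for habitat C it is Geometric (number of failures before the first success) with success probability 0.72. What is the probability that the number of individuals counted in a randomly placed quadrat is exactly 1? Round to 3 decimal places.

0.185

Conditional on each habitat, P(X = 1): A: 0; B: 0.366158; C: 0.2016.
By total probability, P(X = 1) = 0.36·0 + 0.34·0.366158 + 0.3·0.2016 = 0.184974.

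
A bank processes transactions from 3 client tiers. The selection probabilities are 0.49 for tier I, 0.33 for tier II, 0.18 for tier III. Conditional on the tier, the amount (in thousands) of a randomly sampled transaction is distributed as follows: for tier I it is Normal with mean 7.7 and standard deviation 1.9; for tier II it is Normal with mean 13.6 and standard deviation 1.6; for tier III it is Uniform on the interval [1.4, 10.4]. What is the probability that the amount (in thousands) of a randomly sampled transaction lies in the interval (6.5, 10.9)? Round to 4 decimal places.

0.4312

Conditional on each tier, P(6.5 < X < 10.9): I: 0.690098; II: 0.0457491; III: 0.433333.
By total probability, P(6.5 < X < 10.9) = 0.49·0.690098 + 0.33·0.0457491 + 0.18·0.433333 = 0.431245.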